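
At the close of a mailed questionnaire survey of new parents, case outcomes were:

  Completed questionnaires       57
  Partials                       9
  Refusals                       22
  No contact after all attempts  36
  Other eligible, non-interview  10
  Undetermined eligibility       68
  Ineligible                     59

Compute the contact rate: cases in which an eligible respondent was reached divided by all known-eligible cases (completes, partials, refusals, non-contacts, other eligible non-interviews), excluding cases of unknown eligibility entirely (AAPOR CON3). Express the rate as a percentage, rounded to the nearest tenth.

Num → 57 + 9 + 22 + 10 = 98
Base → 57 + 9 + 22 + 36 + 10 = 134
CON3 = 98 / 134 = 0.7313

73.1%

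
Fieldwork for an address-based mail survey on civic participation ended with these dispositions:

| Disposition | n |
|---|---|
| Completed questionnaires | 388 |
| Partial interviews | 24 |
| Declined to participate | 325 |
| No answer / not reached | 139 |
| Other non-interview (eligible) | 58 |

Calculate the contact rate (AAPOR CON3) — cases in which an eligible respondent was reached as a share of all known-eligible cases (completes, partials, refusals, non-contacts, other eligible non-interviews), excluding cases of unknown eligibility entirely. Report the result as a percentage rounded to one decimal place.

85.1%

Numerator = 388 + 24 + 325 + 58 = 795
Denominator = 388 + 24 + 325 + 139 + 58 = 934
CON3 = 795 / 934 = 0.8512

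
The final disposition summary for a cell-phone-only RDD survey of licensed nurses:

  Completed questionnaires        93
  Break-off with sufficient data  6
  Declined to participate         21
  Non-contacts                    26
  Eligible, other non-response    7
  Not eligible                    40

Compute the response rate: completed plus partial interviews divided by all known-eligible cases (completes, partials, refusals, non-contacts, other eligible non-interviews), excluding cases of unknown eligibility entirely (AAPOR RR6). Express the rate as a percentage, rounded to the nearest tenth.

64.7%

Numerator: 93 + 6 = 99
Base: 93 + 6 + 21 + 26 + 7 = 153
RR6 = 99 / 153 = 0.6471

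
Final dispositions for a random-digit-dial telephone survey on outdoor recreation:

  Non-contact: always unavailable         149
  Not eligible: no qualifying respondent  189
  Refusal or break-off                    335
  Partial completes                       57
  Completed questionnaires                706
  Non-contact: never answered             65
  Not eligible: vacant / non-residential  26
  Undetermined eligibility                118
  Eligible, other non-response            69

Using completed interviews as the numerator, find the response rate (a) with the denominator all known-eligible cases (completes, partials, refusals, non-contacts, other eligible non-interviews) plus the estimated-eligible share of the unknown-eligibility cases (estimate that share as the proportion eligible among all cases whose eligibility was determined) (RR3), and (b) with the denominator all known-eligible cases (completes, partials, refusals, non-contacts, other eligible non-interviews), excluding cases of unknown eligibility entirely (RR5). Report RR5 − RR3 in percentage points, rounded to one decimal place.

No answer / not reached = 65 + 149 = 214
Out of scope = 189 + 26 = 215
Top → 706
Eligible (known) → 706 + 57 + 335 + 214 + 69 = 1381
e = 1381 / (1381 + 215) = 1381 / 1596 = 0.8653
Estimated eligible among unknowns → 0.8653 × 118 = 102.11
Base → 1381 + 102.11 = 1483.11
RR3 = 706 / 1483.11 = 0.4760
Base → 706 + 57 + 335 + 214 + 69 = 1381
RR5 = 706 / 1381 = 0.5112
Difference = 51.12 − 47.60 = 3.52 percentage points

3.5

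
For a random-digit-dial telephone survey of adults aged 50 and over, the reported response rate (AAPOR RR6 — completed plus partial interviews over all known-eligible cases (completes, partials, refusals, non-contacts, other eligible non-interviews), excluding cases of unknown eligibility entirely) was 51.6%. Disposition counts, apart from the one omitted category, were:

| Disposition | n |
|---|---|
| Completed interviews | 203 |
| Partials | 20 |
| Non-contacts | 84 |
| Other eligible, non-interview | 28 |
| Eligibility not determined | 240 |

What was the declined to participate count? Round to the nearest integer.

Top = 203 + 20 = 223
RR6 = 223 / D = 0.516
D = 223 / 0.516 = 432.2
Other denominator terms total 335
declined to participate = 432.2 − 335 ≈ 97

97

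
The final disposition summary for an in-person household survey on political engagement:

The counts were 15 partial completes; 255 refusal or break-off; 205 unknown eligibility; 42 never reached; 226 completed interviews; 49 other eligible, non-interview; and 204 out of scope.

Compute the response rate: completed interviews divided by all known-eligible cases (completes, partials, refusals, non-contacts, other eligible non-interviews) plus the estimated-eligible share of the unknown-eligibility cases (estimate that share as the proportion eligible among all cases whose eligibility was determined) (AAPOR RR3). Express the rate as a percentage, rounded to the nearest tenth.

Numerator → 226
Known eligible → 226 + 15 + 255 + 42 + 49 = 587
e = 587 / (587 + 204) = 587 / 791 = 0.7421
e × U → 0.7421 × 205 = 152.13
Denominator → 587 + 152.13 = 739.13
RR3 = 226 / 739.13 = 0.3058

30.6%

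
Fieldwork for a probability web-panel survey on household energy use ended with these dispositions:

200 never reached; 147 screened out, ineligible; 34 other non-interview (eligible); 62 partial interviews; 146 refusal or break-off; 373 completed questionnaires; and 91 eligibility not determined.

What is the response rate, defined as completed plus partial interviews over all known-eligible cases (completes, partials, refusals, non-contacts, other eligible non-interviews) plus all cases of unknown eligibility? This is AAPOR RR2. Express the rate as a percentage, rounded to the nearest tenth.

Top = 373 + 62 = 435
Denominator = 373 + 62 + 146 + 200 + 34 + 91 = 906
RR2 = 435 / 906 = 0.4801

48.0%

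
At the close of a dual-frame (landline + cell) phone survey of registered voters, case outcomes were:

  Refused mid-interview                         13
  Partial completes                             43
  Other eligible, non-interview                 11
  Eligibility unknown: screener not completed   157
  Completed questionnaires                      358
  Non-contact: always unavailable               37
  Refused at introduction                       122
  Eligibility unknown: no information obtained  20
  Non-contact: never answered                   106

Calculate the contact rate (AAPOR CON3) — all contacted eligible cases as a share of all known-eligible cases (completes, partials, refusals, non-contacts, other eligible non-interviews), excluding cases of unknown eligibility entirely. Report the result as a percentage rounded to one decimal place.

Refusals = 122 + 13 = 135
Non-contacts = 106 + 37 = 143
Eligibility not determined = 157 + 20 = 177
Num: 358 + 43 + 135 + 11 = 547
Denominator: 358 + 43 + 135 + 143 + 11 = 690
CON3 = 547 / 690 = 0.7928

79.3%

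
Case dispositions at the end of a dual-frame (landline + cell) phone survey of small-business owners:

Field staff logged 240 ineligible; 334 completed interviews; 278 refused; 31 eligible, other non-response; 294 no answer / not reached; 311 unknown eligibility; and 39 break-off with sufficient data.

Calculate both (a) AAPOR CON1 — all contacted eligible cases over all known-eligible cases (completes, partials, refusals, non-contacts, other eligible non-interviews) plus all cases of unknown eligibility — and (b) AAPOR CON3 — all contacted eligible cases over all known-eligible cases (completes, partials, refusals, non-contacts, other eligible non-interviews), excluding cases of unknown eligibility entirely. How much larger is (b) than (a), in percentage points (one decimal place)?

Numerator = 334 + 39 + 278 + 31 = 682
Denom = 334 + 39 + 278 + 294 + 31 + 311 = 1287
CON1 = 682 / 1287 = 0.5299
Denom = 334 + 39 + 278 + 294 + 31 = 976
CON3 = 682 / 976 = 0.6988
Difference = 69.88 − 52.99 = 16.89 percentage points

16.9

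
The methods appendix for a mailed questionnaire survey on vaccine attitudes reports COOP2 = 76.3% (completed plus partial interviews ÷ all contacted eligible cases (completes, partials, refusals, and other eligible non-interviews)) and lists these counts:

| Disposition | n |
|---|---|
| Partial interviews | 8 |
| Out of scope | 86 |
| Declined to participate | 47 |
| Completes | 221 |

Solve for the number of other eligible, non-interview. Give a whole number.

24

Top: 221 + 8 = 229
COOP2 = 229 / D = 0.763
D = 229 / 0.763 = 300.1
Other denominator terms total 276
other eligible, non-interview = 300.1 − 276 ≈ 24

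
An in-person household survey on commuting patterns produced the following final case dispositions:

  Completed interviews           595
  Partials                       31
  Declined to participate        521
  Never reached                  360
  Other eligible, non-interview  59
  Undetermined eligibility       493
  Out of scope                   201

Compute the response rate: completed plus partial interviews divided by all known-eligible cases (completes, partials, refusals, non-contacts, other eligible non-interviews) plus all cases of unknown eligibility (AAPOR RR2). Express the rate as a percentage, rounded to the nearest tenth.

Top: 595 + 31 = 626
Denominator: 595 + 31 + 521 + 360 + 59 + 493 = 2059
RR2 = 626 / 2059 = 0.3040

30.4%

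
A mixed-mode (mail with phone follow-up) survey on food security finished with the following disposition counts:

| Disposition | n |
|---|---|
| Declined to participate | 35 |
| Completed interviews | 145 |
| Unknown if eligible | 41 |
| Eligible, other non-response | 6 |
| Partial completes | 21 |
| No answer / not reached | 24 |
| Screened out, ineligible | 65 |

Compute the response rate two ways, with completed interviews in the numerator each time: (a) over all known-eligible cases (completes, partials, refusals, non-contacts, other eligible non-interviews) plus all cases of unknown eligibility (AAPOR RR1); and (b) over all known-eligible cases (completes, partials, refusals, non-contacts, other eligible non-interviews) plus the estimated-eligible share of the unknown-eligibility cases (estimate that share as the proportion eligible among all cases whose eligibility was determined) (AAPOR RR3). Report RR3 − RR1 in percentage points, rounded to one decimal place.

1.8

Top → 145
Base → 145 + 21 + 35 + 24 + 6 + 41 = 272
RR1 = 145 / 272 = 0.5331
Determined eligible → 145 + 21 + 35 + 24 + 6 = 231
e = 231 / (231 + 65) = 231 / 296 = 0.7804
e × U → 0.7804 × 41 = 32.00
Base → 231 + 32.00 = 263.00
RR3 = 145 / 263.00 = 0.5513
Difference = 55.13 − 53.31 = 1.82 percentage points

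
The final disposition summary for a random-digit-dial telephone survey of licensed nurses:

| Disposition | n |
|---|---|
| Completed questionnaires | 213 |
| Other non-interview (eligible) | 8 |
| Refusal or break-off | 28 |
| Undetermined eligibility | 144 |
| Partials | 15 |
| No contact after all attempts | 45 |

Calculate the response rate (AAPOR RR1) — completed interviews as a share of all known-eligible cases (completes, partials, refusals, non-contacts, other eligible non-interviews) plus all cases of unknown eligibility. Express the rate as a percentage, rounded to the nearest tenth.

47.0%

Numerator: 213
Denominator: 213 + 15 + 28 + 45 + 8 + 144 = 453
RR1 = 213 / 453 = 0.4702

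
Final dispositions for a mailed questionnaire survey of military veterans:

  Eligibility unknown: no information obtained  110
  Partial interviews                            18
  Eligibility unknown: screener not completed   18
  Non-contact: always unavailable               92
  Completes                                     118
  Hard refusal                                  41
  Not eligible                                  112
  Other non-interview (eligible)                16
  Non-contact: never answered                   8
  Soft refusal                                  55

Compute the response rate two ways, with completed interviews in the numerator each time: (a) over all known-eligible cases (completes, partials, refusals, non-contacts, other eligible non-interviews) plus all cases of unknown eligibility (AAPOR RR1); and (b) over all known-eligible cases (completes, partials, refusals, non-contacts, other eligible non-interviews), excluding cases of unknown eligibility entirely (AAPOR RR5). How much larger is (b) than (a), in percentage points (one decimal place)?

9.1

Refused = 41 + 55 = 96
No contact after all attempts = 8 + 92 = 100
Unknown if eligible = 18 + 110 = 128
Num: 118
Denom: 118 + 18 + 96 + 100 + 16 + 128 = 476
RR1 = 118 / 476 = 0.2479
Denom: 118 + 18 + 96 + 100 + 16 = 348
RR5 = 118 / 348 = 0.3391
Difference = 33.91 − 24.79 = 9.12 percentage points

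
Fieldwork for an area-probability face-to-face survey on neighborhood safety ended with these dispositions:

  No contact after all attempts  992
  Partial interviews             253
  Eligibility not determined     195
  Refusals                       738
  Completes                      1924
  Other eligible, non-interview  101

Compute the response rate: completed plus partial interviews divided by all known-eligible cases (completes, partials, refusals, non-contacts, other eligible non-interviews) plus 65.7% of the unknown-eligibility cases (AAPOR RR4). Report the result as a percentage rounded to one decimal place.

52.6%

Top = 1924 + 253 = 2177
Determined eligible = 1924 + 253 + 738 + 992 + 101 = 4008
Estimated eligible among unknowns = 0.6570 × 195 = 128.12
Base = 4008 + 128.12 = 4136.12
RR4 = 2177 / 4136.12 = 0.5263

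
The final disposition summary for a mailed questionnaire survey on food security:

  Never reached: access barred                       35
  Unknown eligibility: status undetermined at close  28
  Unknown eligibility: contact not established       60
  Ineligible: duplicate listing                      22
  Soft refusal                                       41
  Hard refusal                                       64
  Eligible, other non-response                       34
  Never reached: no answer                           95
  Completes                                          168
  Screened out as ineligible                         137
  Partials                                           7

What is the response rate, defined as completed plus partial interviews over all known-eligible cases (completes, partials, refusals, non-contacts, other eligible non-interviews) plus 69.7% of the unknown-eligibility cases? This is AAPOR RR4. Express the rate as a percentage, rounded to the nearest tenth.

Refusal or break-off = 64 + 41 = 105
Non-contacts = 95 + 35 = 130
Eligibility not determined = 60 + 28 = 88
Ineligible = 137 + 22 = 159
Numerator → 168 + 7 = 175
Eligible (known) → 168 + 7 + 105 + 130 + 34 = 444
Estimated eligible among unknowns → 0.6970 × 88 = 61.34
Denominator → 444 + 61.34 = 505.34
RR4 = 175 / 505.34 = 0.3463

34.6%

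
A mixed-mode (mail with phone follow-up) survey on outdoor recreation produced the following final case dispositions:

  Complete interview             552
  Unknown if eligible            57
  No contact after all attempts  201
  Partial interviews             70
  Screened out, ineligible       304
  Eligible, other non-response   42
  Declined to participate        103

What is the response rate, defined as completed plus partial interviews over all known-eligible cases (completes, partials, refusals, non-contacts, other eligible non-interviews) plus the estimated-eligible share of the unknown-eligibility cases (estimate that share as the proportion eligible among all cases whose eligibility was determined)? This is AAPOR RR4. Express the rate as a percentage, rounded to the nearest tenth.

Numerator = 552 + 70 = 622
Known eligible = 552 + 70 + 103 + 201 + 42 = 968
e = 968 / (968 + 304) = 968 / 1272 = 0.7610
Estimated eligible among unknowns = 0.7610 × 57 = 43.38
Base = 968 + 43.38 = 1011.38
RR4 = 622 / 1011.38 = 0.6150

61.5%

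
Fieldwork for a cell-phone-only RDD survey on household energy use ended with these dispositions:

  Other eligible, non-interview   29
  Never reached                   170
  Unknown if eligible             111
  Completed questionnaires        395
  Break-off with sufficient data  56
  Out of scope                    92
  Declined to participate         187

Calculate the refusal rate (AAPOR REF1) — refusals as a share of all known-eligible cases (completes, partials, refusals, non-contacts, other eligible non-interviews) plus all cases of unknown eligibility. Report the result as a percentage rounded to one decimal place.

19.7%

Top: 187
Denominator: 395 + 56 + 187 + 170 + 29 + 111 = 948
REF1 = 187 / 948 = 0.1973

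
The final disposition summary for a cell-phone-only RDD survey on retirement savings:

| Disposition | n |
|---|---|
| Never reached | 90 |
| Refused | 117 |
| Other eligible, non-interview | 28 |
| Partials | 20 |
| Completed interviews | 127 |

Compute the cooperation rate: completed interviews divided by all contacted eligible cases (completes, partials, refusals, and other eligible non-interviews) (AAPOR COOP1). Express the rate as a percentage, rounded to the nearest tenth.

Num = 127
Denominator = 127 + 20 + 117 + 28 = 292
COOP1 = 127 / 292 = 0.4349

43.5%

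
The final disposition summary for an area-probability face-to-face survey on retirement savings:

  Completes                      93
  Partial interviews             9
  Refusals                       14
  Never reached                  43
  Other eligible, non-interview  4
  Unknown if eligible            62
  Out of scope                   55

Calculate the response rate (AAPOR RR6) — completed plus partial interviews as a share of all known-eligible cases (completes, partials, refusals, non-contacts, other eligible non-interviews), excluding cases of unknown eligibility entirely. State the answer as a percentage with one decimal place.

62.6%

Numerator = 93 + 9 = 102
Denom = 93 + 9 + 14 + 43 + 4 = 163
RR6 = 102 / 163 = 0.6258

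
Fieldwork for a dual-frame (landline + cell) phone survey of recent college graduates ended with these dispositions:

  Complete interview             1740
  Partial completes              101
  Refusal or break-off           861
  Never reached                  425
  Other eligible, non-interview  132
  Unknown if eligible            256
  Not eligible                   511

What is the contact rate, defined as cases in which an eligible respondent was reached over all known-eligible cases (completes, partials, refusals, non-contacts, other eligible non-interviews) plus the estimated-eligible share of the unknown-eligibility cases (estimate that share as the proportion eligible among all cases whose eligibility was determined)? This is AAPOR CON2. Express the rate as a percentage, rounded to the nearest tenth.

81.4%

Top = 1740 + 101 + 861 + 132 = 2834
Eligible (known) = 1740 + 101 + 861 + 425 + 132 = 3259
e = 3259 / (3259 + 511) = 3259 / 3770 = 0.8645
Estimated eligible among unknowns = 0.8645 × 256 = 221.31
Base = 3259 + 221.31 = 3480.31
CON2 = 2834 / 3480.31 = 0.8143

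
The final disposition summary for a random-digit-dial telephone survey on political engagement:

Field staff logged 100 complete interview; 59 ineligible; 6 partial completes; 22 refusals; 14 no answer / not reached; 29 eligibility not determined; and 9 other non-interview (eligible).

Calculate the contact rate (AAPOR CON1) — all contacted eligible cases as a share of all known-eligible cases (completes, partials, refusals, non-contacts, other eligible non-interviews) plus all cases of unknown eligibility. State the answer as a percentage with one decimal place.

Num: 100 + 6 + 22 + 9 = 137
Denom: 100 + 6 + 22 + 14 + 9 + 29 = 180
CON1 = 137 / 180 = 0.7611

76.1%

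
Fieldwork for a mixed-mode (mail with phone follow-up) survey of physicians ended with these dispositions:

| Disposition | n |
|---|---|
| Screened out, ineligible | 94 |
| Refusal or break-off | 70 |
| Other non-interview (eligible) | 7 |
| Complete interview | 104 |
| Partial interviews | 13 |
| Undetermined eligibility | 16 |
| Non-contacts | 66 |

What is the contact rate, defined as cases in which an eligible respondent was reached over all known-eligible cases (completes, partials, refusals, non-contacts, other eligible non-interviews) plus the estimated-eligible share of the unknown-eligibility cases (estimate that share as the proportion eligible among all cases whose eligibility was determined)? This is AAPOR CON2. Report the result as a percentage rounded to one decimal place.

Num = 104 + 13 + 70 + 7 = 194
Eligible (known) = 104 + 13 + 70 + 66 + 7 = 260
e = 260 / (260 + 94) = 260 / 354 = 0.7345
Estimated eligible among unknowns = 0.7345 × 16 = 11.75
Denom = 260 + 11.75 = 271.75
CON2 = 194 / 271.75 = 0.7139

71.4%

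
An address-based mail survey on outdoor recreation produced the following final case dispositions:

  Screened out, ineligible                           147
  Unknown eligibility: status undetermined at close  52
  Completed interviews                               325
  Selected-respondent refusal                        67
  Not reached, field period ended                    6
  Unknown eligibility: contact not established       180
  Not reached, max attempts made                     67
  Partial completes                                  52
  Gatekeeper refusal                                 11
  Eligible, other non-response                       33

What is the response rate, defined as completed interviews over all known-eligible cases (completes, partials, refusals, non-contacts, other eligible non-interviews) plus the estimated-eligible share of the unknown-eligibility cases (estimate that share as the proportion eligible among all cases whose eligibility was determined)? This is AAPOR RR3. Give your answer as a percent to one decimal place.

43.6%

Refusal or break-off = 11 + 67 = 78
No contact after all attempts = 6 + 67 = 73
Eligibility not determined = 180 + 52 = 232
Top → 325
Known eligible → 325 + 52 + 78 + 73 + 33 = 561
e = 561 / (561 + 147) = 561 / 708 = 0.7924
e × U → 0.7924 × 232 = 183.84
Denominator → 561 + 183.84 = 744.84
RR3 = 325 / 744.84 = 0.4363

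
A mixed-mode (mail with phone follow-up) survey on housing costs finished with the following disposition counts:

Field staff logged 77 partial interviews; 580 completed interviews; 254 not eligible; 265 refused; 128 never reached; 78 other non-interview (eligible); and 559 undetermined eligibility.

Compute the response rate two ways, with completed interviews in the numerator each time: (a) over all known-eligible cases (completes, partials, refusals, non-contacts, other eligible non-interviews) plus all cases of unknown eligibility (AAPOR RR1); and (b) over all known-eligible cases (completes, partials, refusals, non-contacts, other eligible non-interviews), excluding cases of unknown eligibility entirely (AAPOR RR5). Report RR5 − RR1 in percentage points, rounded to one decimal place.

Numerator = 580
Denom = 580 + 77 + 265 + 128 + 78 + 559 = 1687
RR1 = 580 / 1687 = 0.3438
Denom = 580 + 77 + 265 + 128 + 78 = 1128
RR5 = 580 / 1128 = 0.5142
Difference = 51.42 − 34.38 = 17.04 percentage points

17.0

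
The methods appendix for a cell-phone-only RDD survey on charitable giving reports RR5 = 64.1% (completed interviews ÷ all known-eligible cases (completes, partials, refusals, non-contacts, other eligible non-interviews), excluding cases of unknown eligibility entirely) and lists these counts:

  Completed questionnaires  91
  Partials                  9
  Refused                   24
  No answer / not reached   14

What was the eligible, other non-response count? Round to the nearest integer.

4

RR5 = 91 / D = 0.641
D = 91 / 0.641 = 142.0
Remaining denominator categories sum to 138
eligible, other non-response = 142.0 − 138 ≈ 4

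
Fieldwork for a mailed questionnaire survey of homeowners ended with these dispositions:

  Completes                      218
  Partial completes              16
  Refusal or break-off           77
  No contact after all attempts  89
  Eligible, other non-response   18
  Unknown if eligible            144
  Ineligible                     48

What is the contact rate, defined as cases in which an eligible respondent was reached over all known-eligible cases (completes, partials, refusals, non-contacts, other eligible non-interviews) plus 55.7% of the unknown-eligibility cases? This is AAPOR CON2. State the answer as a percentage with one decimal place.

Top → 218 + 16 + 77 + 18 = 329
Determined eligible → 218 + 16 + 77 + 89 + 18 = 418
Estimated eligible among unknowns → 0.5570 × 144 = 80.21
Base → 418 + 80.21 = 498.21
CON2 = 329 / 498.21 = 0.6604

66.0%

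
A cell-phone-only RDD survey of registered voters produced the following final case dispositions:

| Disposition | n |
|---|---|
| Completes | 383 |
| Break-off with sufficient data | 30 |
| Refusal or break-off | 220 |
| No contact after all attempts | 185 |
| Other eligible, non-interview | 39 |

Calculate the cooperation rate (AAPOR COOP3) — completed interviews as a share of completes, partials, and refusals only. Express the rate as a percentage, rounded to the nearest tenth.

Numerator: 383
Base: 383 + 30 + 220 = 633
COOP3 = 383 / 633 = 0.6051

60.5%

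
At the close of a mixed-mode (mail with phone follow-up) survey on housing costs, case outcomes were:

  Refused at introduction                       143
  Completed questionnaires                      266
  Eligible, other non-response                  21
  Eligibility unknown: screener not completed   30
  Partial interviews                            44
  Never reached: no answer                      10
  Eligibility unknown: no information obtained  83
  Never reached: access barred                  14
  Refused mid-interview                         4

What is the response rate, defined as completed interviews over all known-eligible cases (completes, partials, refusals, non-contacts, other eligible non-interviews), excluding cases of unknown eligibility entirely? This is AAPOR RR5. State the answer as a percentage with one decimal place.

Refused = 143 + 4 = 147
No contact after all attempts = 10 + 14 = 24
Eligibility not determined = 30 + 83 = 113
Top: 266
Denom: 266 + 44 + 147 + 24 + 21 = 502
RR5 = 266 / 502 = 0.5299

53.0%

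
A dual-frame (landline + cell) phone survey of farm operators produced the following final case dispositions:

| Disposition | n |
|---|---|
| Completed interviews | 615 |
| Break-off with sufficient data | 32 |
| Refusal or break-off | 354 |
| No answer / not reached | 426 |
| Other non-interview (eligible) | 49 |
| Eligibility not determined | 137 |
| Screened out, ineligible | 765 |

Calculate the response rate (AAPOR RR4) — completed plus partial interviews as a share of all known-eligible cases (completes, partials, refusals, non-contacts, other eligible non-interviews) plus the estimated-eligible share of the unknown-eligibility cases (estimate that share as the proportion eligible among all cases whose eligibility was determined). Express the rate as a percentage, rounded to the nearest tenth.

41.3%

Numerator = 615 + 32 = 647
Eligible (known) = 615 + 32 + 354 + 426 + 49 = 1476
e = 1476 / (1476 + 765) = 1476 / 2241 = 0.6586
Eligible share of unknowns = 0.6586 × 137 = 90.23
Denom = 1476 + 90.23 = 1566.23
RR4 = 647 / 1566.23 = 0.4131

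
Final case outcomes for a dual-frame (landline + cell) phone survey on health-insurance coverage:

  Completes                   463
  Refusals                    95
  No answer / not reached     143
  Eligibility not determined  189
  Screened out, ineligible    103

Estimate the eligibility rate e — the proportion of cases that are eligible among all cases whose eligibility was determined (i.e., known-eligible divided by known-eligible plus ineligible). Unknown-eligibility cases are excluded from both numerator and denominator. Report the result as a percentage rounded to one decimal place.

Known eligible = 463 + 95 + 143 = 701
e = 701 / (701 + 103) = 701 / 804 = 0.8719

87.2%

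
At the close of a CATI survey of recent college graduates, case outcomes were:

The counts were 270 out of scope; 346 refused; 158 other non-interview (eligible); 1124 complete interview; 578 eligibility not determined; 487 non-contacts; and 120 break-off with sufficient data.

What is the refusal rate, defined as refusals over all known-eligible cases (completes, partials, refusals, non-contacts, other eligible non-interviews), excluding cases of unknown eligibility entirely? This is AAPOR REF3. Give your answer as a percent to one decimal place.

Num = 346
Base = 1124 + 120 + 346 + 487 + 158 = 2235
REF3 = 346 / 2235 = 0.1548

15.5%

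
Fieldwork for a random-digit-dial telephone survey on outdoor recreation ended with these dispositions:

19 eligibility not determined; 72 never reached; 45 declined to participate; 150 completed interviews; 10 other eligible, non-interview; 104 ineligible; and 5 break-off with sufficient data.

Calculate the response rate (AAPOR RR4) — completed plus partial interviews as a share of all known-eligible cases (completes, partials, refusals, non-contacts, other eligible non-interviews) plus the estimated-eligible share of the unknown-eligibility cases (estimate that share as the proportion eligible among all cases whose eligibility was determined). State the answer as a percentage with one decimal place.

52.4%

Num → 150 + 5 = 155
Determined eligible → 150 + 5 + 45 + 72 + 10 = 282
e = 282 / (282 + 104) = 282 / 386 = 0.7306
e × U → 0.7306 × 19 = 13.88
Base → 282 + 13.88 = 295.88
RR4 = 155 / 295.88 = 0.5239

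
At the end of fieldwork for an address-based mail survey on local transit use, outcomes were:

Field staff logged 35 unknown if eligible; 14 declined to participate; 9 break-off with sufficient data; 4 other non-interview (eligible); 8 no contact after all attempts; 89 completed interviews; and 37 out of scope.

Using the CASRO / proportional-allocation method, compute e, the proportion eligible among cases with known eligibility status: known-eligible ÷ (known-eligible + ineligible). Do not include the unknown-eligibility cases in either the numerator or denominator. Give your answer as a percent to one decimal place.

Eligible (known) → 89 + 9 + 14 + 8 + 4 = 124
e = 124 / (124 + 37) = 124 / 161 = 0.7702

77.0%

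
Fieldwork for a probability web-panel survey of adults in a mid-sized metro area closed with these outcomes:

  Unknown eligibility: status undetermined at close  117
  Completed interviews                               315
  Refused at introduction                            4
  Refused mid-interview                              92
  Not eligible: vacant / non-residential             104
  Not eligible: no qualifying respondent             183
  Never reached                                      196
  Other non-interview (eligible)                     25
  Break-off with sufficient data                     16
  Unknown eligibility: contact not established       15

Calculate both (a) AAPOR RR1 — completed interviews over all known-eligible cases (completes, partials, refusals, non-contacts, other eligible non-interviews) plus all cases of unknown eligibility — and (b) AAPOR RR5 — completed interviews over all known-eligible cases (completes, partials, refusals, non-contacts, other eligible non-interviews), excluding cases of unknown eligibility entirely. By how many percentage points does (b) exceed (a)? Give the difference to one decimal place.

8.2

Refused = 4 + 92 = 96
Undetermined eligibility = 15 + 117 = 132
Screened out, ineligible = 183 + 104 = 287
Top: 315
Denominator: 315 + 16 + 96 + 196 + 25 + 132 = 780
RR1 = 315 / 780 = 0.4038
Denominator: 315 + 16 + 96 + 196 + 25 = 648
RR5 = 315 / 648 = 0.4861
Difference = 48.61 − 40.38 = 8.23 percentage points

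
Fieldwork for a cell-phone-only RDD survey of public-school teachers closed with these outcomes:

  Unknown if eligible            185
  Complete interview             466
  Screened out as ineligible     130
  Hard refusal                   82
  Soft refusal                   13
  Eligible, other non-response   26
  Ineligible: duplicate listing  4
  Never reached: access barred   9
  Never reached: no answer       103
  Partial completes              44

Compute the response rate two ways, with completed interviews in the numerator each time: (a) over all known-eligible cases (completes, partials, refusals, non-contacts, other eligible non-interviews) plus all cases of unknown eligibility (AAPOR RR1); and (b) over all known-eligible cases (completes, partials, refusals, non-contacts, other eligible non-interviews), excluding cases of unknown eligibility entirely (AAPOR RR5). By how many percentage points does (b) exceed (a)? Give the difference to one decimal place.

12.5

Refusal or break-off = 82 + 13 = 95
No contact after all attempts = 103 + 9 = 112
Ineligible = 130 + 4 = 134
Numerator → 466
Denom → 466 + 44 + 95 + 112 + 26 + 185 = 928
RR1 = 466 / 928 = 0.5022
Denom → 466 + 44 + 95 + 112 + 26 = 743
RR5 = 466 / 743 = 0.6272
Difference = 62.72 − 50.22 = 12.50 percentage points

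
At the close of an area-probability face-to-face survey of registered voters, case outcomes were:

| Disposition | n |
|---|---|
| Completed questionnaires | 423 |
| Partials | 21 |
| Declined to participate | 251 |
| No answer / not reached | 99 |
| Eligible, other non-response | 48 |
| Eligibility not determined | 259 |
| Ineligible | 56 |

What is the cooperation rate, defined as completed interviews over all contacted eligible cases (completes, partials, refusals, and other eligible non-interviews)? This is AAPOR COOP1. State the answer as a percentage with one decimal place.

Numerator: 423
Denom: 423 + 21 + 251 + 48 = 743
COOP1 = 423 / 743 = 0.5693

56.9%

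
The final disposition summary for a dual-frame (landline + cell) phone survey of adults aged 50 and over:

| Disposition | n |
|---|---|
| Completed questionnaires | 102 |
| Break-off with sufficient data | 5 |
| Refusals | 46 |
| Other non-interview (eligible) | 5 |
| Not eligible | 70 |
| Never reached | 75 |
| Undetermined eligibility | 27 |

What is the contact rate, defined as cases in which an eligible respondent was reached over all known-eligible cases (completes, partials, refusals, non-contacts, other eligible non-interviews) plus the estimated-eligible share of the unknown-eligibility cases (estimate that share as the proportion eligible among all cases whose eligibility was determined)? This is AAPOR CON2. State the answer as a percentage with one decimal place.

Numerator: 102 + 5 + 46 + 5 = 158
Determined eligible: 102 + 5 + 46 + 75 + 5 = 233
e = 233 / (233 + 70) = 233 / 303 = 0.7690
Estimated eligible among unknowns: 0.7690 × 27 = 20.76
Denominator: 233 + 20.76 = 253.76
CON2 = 158 / 253.76 = 0.6226

62.3%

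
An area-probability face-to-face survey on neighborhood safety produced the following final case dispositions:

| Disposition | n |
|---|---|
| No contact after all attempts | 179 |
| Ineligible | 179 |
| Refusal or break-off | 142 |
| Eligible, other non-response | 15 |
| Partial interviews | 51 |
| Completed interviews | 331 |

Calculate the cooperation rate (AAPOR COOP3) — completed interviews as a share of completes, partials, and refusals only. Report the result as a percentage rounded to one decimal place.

63.2%

Num = 331
Denom = 331 + 51 + 142 = 524
COOP3 = 331 / 524 = 0.6317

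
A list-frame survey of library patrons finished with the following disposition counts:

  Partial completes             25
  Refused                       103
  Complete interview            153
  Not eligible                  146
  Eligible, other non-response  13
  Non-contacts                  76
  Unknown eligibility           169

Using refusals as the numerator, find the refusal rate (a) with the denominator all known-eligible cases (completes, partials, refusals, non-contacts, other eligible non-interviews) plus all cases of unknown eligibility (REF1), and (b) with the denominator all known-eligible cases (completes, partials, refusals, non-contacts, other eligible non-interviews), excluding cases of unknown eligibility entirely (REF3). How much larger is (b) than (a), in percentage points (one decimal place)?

Num → 103
Base → 153 + 25 + 103 + 76 + 13 + 169 = 539
REF1 = 103 / 539 = 0.1911
Base → 153 + 25 + 103 + 76 + 13 = 370
REF3 = 103 / 370 = 0.2784
Difference = 27.84 − 19.11 = 8.73 percentage points

8.7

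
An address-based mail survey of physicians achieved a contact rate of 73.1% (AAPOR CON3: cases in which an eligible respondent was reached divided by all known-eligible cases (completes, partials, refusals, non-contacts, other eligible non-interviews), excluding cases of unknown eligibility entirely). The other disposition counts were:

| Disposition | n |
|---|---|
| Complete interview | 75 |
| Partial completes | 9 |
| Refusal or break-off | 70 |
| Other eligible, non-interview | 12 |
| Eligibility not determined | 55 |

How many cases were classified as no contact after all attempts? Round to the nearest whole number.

Numerator → 75 + 9 + 70 + 12 = 166
CON3 = 166 / D = 0.731
D = 166 / 0.731 = 227.1
Rest of base = 166
no contact after all attempts = 227.1 − 166 ≈ 61

61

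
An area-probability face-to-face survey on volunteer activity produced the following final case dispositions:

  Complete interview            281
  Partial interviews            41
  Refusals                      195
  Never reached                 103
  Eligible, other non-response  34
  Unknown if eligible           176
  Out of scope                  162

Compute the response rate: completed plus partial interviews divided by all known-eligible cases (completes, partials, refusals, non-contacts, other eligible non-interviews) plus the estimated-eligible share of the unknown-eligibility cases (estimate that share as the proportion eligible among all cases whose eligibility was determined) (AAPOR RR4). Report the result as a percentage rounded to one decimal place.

Num = 281 + 41 = 322
Determined eligible = 281 + 41 + 195 + 103 + 34 = 654
e = 654 / (654 + 162) = 654 / 816 = 0.8015
Eligible share of unknowns = 0.8015 × 176 = 141.06
Base = 654 + 141.06 = 795.06
RR4 = 322 / 795.06 = 0.4050

40.5%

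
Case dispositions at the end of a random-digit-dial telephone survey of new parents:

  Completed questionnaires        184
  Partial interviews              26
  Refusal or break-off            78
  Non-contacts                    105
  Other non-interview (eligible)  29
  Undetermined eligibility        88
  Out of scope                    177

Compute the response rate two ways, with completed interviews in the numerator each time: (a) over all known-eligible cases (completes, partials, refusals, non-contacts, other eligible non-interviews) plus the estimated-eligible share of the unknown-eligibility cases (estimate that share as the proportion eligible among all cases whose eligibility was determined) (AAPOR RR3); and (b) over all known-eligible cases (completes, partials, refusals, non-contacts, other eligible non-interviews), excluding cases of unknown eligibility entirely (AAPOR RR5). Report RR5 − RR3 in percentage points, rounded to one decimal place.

Numerator → 184
Eligible (known) → 184 + 26 + 78 + 105 + 29 = 422
e = 422 / (422 + 177) = 422 / 599 = 0.7045
e × U → 0.7045 × 88 = 62.00
Denominator → 422 + 62.00 = 484.00
RR3 = 184 / 484.00 = 0.3802
Denominator → 184 + 26 + 78 + 105 + 29 = 422
RR5 = 184 / 422 = 0.4360
Difference = 43.60 − 38.02 = 5.58 percentage points

5.6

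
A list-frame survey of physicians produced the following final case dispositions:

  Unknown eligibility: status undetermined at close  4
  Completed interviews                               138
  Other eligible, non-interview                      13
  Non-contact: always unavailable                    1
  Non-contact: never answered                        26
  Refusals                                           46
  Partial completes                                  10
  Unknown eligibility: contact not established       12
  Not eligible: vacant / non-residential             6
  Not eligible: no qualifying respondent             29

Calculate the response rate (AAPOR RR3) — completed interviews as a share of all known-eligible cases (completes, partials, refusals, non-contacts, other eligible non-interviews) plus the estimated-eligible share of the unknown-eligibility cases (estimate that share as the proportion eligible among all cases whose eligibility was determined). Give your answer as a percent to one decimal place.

Non-contacts = 26 + 1 = 27
Unknown if eligible = 12 + 4 = 16
Ineligible = 29 + 6 = 35
Top = 138
Known eligible = 138 + 10 + 46 + 27 + 13 = 234
e = 234 / (234 + 35) = 234 / 269 = 0.8699
Estimated eligible among unknowns = 0.8699 × 16 = 13.92
Base = 234 + 13.92 = 247.92
RR3 = 138 / 247.92 = 0.5566

55.7%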